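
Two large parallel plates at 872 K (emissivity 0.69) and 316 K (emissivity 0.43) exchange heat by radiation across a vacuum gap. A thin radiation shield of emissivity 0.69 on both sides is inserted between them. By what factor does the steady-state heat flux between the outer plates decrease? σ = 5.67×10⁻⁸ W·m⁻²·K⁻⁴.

Without shield: q₀ = σΔ(T⁴)/(1/ε₁+1/ε₂−1) with denominator 2.775.
With shield the two gaps are in series; the resistances add: (1/ε₁+1/ε_s−1)+(1/ε_s+1/ε₂−1) = 1.899+2.775 = 4.673.
Heat-flux ratio q₀/q = 4.673/2.775.

factor ≈ 1.68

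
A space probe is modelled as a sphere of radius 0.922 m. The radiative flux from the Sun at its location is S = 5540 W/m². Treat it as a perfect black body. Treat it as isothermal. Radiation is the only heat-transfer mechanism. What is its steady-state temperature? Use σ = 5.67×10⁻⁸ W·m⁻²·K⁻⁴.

At equilibrium, absorbed power = emitted power.
Absorbing cross-section = πr² = 2.671 m²; emitting surface = 4πr² = 10.68 m² (ratio 4).
S·A_cross = εσ·A_surf·T⁴  ⇒  T⁴ = S/(4σ).
T⁴ = 1.00·5540/(4·5.67×10⁻⁸) = 2.443×10¹⁰ K⁴.
T = (2.443×10¹⁰)^(1/4).

T ≈ 395 K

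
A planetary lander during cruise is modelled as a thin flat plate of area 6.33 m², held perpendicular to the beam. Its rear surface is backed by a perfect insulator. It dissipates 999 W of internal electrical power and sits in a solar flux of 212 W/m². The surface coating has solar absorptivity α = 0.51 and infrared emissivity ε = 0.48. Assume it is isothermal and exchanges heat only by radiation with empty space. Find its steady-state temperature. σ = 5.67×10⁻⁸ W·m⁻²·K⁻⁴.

T ≈ 314 K

At steady state, absorbed solar power + internal power = radiated power.
Absorbed: α·S·A_cross = 0.51·212·6.330 = 684.4 W (cross-section A).
Total input = 684.4 + 999 = 1683 W.
Radiated: εσ·A_surf·T⁴ with A_surf = A = 6.330 m².
T⁴ = 1683/(0.48·5.67×10⁻⁸·6.330) = 9.771×10⁹ K⁴.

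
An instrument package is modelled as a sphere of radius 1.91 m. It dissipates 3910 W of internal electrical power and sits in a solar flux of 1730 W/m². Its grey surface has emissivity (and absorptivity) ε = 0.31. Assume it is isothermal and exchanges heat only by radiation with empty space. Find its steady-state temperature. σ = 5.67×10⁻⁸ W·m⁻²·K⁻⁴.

T ≈ 334 K

At steady state, absorbed solar power + internal power = radiated power.
Absorbed: α·S·A_cross = 0.31·1730·11.46 = 6146 W (cross-section πr²).
Total input = 6146 + 3910 = 10060 W.
Radiated: εσ·A_surf·T⁴ with A_surf = 4πr² = 45.84 m².
T⁴ = 10060/(0.31·5.67×10⁻⁸·45.84) = 1.248×10¹⁰ K⁴.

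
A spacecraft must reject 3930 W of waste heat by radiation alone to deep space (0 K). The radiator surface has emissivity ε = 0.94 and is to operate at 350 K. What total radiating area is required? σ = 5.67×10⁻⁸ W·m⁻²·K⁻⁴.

A ≈ 4.91 m²

P = εσA T⁴ ⇒ A = P/(εσT⁴).
T⁴ = 1.501×10¹⁰ K⁴.
A = 3930/(0.94 × 5.67×10⁻⁸ × 1.501×10¹⁰).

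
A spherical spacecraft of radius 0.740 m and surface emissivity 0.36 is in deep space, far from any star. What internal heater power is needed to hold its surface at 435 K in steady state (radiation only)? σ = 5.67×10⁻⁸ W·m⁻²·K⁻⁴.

P = εσ·4πr²·T⁴.
4πr² = 6.881 m²; T⁴ = 3.581×10¹⁰ K⁴.
P = 0.36·5.67×10⁻⁸·6.881·3.581×10¹⁰.

P ≈ 5030 W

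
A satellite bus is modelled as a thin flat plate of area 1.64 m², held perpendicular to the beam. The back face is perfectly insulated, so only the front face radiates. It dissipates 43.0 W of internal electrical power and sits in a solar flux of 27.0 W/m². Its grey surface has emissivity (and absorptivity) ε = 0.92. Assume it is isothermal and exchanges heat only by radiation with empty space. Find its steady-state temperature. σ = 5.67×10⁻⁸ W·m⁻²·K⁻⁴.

T ≈ 177 K

At steady state, absorbed solar power + internal power = radiated power.
Absorbed: α·S·A_cross = 0.92·27.0·1.640 = 40.74 W (cross-section A).
Total input = 40.74 + 43.0 = 83.74 W.
Radiated: εσ·A_surf·T⁴ with A_surf = A = 1.640 m².
T⁴ = 83.74/(0.92·5.67×10⁻⁸·1.640) = 9.788×10⁸ K⁴.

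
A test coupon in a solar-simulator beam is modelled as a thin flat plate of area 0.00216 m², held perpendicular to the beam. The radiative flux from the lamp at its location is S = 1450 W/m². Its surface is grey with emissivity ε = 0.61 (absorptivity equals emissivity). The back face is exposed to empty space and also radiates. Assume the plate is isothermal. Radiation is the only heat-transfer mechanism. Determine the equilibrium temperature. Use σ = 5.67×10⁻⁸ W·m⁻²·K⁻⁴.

At equilibrium, absorbed power = emitted power.
Absorbing cross-section = A = 0.002160 m²; emitting surface = 2A = 0.004320 m² (ratio 2).
εS·A_cross = εσ·A_surf·T⁴  ⇒  T⁴ = S/(2σ)   (ε cancels).
T⁴ = 1450/(2·5.67×10⁻⁸) = 1.279×10¹⁰ K⁴.
T = (1.279×10¹⁰)^(1/4).

T ≈ 336 K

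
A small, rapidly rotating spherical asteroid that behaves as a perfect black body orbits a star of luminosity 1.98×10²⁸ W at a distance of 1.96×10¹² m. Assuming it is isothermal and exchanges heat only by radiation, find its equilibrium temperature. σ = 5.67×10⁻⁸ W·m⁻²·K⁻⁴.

T ≈ 206 K

First find the stellar flux at distance d: S = L/(4πd²) = 1.98×10²⁸/(4π·(1.96×10¹²)²) = 410.2 W/m².
For an isothermal sphere, absorbed (1−a)S·πr² = emitted σ·4πr²·T⁴, so T⁴ = (1−a)S/(4σ).
T⁴ = 1.00·410.2/(4·5.67×10⁻⁸) = 1.808×10⁹ K⁴.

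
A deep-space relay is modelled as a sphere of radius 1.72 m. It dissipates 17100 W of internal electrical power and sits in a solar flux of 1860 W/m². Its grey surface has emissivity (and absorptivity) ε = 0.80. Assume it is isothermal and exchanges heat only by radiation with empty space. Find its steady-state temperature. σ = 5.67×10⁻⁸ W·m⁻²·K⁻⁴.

At steady state, absorbed solar power + internal power = radiated power.
Absorbed: α·S·A_cross = 0.80·1860·9.294 = 13830 W (cross-section πr²).
Total input = 13830 + 17100 = 30930 W.
Radiated: εσ·A_surf·T⁴ with A_surf = 4πr² = 37.18 m².
T⁴ = 30930/(0.80·5.67×10⁻⁸·37.18) = 1.834×10¹⁰ K⁴.

T ≈ 368 K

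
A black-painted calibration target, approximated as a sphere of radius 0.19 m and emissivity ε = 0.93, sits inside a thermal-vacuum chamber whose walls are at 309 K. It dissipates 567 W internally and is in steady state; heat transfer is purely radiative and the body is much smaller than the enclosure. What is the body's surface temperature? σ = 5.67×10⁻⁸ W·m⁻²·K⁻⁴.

T ≈ 426 K

For a small grey body in a large enclosure, net radiated power = εσA(T⁴ − T_w⁴).
Steady state: P = εσA(T⁴ − T_w⁴) with A = 4πr² = 0.4536 m².
T⁴ = P/(εσA) + T_w⁴ = 567/(0.93·5.67×10⁻⁸·0.4536) + (309)⁴
    = 2.370×10¹⁰ + 9.117×10⁹ = 3.282×10¹⁰ K⁴.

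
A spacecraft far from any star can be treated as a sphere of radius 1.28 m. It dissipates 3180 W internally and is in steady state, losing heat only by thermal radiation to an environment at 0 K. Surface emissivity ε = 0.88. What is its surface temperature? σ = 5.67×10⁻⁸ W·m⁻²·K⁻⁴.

T ≈ 236 K

Steady state: internal power = radiated power, P = εσA T⁴.
Radiating area A = 4πr² = 20.59 m².
T⁴ = P/(εσA) = 3180/(0.88·5.67×10⁻⁸·20.59) = 3.096×10⁹ K⁴.
T = (3.096×10⁹)^(1/4).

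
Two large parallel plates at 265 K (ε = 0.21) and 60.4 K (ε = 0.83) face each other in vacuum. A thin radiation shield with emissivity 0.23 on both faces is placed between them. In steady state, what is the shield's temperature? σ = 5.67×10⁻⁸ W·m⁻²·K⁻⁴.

T_s ≈ 205 K

In steady state the net flux on the hot side equals that on the cold side.
σ(T₁⁴−T_s⁴)/D₁ = σ(T_s⁴−T₂⁴)/D₂, with D₁ = 1/ε₁+1/ε_s−1 = 8.110, D₂ = 1/ε_s+1/ε₂−1 = 4.553.
Solve for T_s⁴: T_s⁴ = (D₂·T₁⁴ + D₁·T₂⁴)/(D₁+D₂) = 1.782×10⁹ K⁴.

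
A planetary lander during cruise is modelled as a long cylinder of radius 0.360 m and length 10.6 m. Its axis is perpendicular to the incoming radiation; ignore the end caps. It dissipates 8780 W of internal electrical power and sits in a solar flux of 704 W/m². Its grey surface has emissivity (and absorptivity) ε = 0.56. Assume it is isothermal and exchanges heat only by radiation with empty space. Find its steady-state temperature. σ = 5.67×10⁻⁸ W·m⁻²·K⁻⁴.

T ≈ 353 K

At steady state, absorbed solar power + internal power = radiated power.
Absorbed: α·S·A_cross = 0.56·704·7.632 = 3009 W (cross-section 2rL).
Total input = 3009 + 8780 = 11790 W.
Radiated: εσ·A_surf·T⁴ with A_surf = 2πrL = 23.98 m².
T⁴ = 11790/(0.56·5.67×10⁻⁸·23.98) = 1.549×10¹⁰ K⁴.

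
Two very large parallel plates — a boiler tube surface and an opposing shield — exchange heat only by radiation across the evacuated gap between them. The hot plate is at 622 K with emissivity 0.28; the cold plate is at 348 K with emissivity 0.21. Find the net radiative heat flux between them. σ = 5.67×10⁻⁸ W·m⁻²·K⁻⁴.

q ≈ 1040 W/m²

For two infinite grey parallel plates, q = σ(T₁⁴ − T₂⁴)/(1/ε₁ + 1/ε₂ − 1).
T₁⁴ − T₂⁴ = 1.497×10¹¹ − 1.467×10¹⁰ = 1.350×10¹¹ K⁴.
1/ε₁ + 1/ε₂ − 1 = 3.571 + 4.762 − 1 = 7.333.
q = 5.67×10⁻⁸ × 1.350×10¹¹ / 7.333.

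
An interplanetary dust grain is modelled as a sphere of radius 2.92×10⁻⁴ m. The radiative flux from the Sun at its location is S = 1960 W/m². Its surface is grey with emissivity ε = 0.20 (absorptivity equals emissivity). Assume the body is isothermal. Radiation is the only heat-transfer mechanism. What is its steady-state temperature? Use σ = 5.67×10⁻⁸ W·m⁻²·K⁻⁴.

T ≈ 305 K

At equilibrium, absorbed power = emitted power.
Absorbing cross-section = πr² = 2.679×10⁻⁷ m²; emitting surface = 4πr² = 1.071×10⁻⁶ m² (ratio 4).
εS·A_cross = εσ·A_surf·T⁴  ⇒  T⁴ = S/(4σ)   (ε cancels).
T⁴ = 1960/(4·5.67×10⁻⁸) = 8.642×10⁹ K⁴.
T = (8.642×10⁹)^(1/4).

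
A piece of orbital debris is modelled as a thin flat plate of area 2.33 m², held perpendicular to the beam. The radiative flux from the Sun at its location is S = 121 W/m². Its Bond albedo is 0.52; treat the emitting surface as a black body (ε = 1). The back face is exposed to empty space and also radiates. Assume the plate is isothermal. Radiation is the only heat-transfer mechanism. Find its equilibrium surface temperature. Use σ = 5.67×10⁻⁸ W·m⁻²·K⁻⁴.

T ≈ 150 K

At equilibrium, absorbed power = emitted power.
Absorbing cross-section = A = 2.330 m²; emitting surface = 2A = 4.660 m² (ratio 2).
(1−a)S·A_cross = εσ·A_surf·T⁴  ⇒  T⁴ = (1−a)S/(2σ).
T⁴ = 0.480·121/(2·5.67×10⁻⁸) = 5.122×10⁸ K⁴.
T = (5.122×10⁸)^(1/4).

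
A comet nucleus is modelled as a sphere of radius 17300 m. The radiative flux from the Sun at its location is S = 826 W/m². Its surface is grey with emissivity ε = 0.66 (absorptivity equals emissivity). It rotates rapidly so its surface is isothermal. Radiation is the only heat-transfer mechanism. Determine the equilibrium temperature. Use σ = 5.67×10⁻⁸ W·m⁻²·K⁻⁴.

At equilibrium, absorbed power = emitted power.
Absorbing cross-section = πr² = 9.402×10⁸ m²; emitting surface = 4πr² = 3.761×10⁹ m² (ratio 4).
εS·A_cross = εσ·A_surf·T⁴  ⇒  T⁴ = S/(4σ)   (ε cancels).
T⁴ = 826/(4·5.67×10⁻⁸) = 3.642×10⁹ K⁴.
T = (3.642×10⁹)^(1/4).

T ≈ 246 K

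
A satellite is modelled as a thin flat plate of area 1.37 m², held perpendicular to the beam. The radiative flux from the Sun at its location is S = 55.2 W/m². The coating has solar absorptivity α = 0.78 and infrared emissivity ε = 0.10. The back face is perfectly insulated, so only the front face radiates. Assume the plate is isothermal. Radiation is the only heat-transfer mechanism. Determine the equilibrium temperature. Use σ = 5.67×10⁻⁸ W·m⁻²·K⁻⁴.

T ≈ 295 K

At equilibrium, absorbed power = emitted power.
Absorbing cross-section = A = 1.370 m²; emitting surface = A = 1.370 m² (ratio 1).
αS·A_cross = εσ·A_surf·T⁴  ⇒  T⁴ = αS/(ε·1σ).
T⁴ = 0.780·55.2/(0.10·1·5.67×10⁻⁸) = 7.594×10⁹ K⁴.
T = (7.594×10⁹)^(1/4).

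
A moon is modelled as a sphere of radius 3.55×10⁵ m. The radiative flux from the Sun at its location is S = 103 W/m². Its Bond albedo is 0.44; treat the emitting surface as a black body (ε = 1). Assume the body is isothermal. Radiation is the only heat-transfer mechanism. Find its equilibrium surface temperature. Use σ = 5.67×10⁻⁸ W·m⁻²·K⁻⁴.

T ≈ 126 K

At equilibrium, absorbed power = emitted power.
Absorbing cross-section = πr² = 3.959×10¹¹ m²; emitting surface = 4πr² = 1.584×10¹² m² (ratio 4).
(1−a)S·A_cross = εσ·A_surf·T⁴  ⇒  T⁴ = (1−a)S/(4σ).
T⁴ = 0.560·103/(4·5.67×10⁻⁸) = 2.543×10⁸ K⁴.
T = (2.543×10⁸)^(1/4).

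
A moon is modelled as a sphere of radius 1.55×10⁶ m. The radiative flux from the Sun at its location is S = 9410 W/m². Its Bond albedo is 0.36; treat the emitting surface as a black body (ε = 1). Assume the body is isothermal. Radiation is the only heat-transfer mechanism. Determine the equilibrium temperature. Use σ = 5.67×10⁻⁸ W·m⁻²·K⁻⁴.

T ≈ 404 K

At equilibrium, absorbed power = emitted power.
Absorbing cross-section = πr² = 7.548×10¹² m²; emitting surface = 4πr² = 3.019×10¹³ m² (ratio 4).
(1−a)S·A_cross = εσ·A_surf·T⁴  ⇒  T⁴ = (1−a)S/(4σ).
T⁴ = 0.640·9410/(4·5.67×10⁻⁸) = 2.655×10¹⁰ K⁴.
T = (2.655×10¹⁰)^(1/4).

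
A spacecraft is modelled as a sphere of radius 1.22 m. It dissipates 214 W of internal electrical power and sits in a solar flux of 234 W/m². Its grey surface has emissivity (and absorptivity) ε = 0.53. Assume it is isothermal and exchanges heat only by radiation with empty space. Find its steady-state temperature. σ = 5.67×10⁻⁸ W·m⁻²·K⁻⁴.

At steady state, absorbed solar power + internal power = radiated power.
Absorbed: α·S·A_cross = 0.53·234·4.676 = 579.9 W (cross-section πr²).
Total input = 579.9 + 214 = 793.9 W.
Radiated: εσ·A_surf·T⁴ with A_surf = 4πr² = 18.70 m².
T⁴ = 793.9/(0.53·5.67×10⁻⁸·18.70) = 1.412×10⁹ K⁴.

T ≈ 194 K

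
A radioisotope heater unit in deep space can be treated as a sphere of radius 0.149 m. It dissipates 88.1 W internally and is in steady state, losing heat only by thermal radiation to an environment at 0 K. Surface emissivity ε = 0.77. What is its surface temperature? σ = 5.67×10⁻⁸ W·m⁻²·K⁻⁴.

T ≈ 292 K

Steady state: internal power = radiated power, P = εσA T⁴.
Radiating area A = 4πr² = 0.2790 m².
T⁴ = P/(εσA) = 88.1/(0.77·5.67×10⁻⁸·0.2790) = 7.233×10⁹ K⁴.
T = (7.233×10⁹)^(1/4).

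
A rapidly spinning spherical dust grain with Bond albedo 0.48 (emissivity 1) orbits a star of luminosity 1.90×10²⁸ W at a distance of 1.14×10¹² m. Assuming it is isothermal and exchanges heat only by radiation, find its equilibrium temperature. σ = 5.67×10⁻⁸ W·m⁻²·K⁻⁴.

T ≈ 227 K

First find the stellar flux at distance d: S = L/(4πd²) = 1.90×10²⁸/(4π·(1.14×10¹²)²) = 1163 W/m².
For an isothermal sphere, absorbed (1−a)S·πr² = emitted σ·4πr²·T⁴, so T⁴ = (1−a)S/(4σ).
T⁴ = 0.520·1163/(4·5.67×10⁻⁸) = 2.667×10⁹ K⁴.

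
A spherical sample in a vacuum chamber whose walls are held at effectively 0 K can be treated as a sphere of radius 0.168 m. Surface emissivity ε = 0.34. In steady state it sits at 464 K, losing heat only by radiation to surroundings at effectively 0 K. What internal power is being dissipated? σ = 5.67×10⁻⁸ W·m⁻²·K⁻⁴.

Steady state: P = εσA T⁴.
A = 4πr² = 0.3547 m²; T⁴ = (464)⁴ = 4.635×10¹⁰ K⁴.
P = 0.34 × 5.67×10⁻⁸ × 0.3547 × 4.635×10¹⁰.

P ≈ 317 W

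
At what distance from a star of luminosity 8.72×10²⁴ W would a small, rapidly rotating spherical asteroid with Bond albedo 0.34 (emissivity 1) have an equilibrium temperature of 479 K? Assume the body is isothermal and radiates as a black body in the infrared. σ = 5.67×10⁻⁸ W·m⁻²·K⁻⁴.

d ≈ 6.19×10⁹ m

For an isothermal black-emitting sphere, (1−a)S·πr² = σ·4πr²·T⁴ ⇒ S = 4σT⁴/(1−a).
S = 4·5.67×10⁻⁸·(479)⁴/0.660 = 18090 W/m².
Flux falls as S = L/(4πd²), so d = √(L/(4πS)) = √(8.72×10²⁴/(4π·18090)).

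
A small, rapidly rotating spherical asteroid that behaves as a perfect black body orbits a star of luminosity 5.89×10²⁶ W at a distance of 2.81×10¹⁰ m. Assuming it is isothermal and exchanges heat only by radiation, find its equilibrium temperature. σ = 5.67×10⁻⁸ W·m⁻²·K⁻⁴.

First find the stellar flux at distance d: S = L/(4πd²) = 5.89×10²⁶/(4π·(2.81×10¹⁰)²) = 59360 W/m².
For an isothermal sphere, absorbed (1−a)S·πr² = emitted σ·4πr²·T⁴, so T⁴ = (1−a)S/(4σ).
T⁴ = 1.00·59360/(4·5.67×10⁻⁸) = 2.617×10¹¹ K⁴.

T ≈ 715 K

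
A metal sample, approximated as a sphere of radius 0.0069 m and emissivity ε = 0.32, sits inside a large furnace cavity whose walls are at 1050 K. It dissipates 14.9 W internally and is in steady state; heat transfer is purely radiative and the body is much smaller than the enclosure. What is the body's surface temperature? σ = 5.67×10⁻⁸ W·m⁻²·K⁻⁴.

T ≈ 1270 K

For a small grey body in a large enclosure, net radiated power = εσA(T⁴ − T_w⁴).
Steady state: P = εσA(T⁴ − T_w⁴) with A = 4πr² = 5.983×10⁻⁴ m².
T⁴ = P/(εσA) + T_w⁴ = 14.9/(0.32·5.67×10⁻⁸·5.983×10⁻⁴) + (1050)⁴
    = 1.373×10¹² + 1.216×10¹² = 2.588×10¹² K⁴.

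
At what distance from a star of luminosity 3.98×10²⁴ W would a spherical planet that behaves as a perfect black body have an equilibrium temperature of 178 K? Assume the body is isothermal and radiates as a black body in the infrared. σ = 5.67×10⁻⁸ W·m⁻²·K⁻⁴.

For an isothermal black-emitting sphere, (1−a)S·πr² = σ·4πr²·T⁴ ⇒ S = 4σT⁴/(1−a).
S = 4·5.67×10⁻⁸·(178)⁴/1.00 = 227.7 W/m².
Flux falls as S = L/(4πd²), so d = √(L/(4πS)) = √(3.98×10²⁴/(4π·227.7)).

d ≈ 3.73×10¹⁰ m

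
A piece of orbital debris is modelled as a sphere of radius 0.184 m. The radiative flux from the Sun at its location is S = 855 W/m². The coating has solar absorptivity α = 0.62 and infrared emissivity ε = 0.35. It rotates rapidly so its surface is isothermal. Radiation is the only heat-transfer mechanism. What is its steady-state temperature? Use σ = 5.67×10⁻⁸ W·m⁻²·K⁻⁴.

At equilibrium, absorbed power = emitted power.
Absorbing cross-section = πr² = 0.1064 m²; emitting surface = 4πr² = 0.4254 m² (ratio 4).
αS·A_cross = εσ·A_surf·T⁴  ⇒  T⁴ = αS/(ε·4σ).
T⁴ = 0.620·855/(0.35·4·5.67×10⁻⁸) = 6.678×10⁹ K⁴.
T = (6.678×10⁹)^(1/4).

T ≈ 286 K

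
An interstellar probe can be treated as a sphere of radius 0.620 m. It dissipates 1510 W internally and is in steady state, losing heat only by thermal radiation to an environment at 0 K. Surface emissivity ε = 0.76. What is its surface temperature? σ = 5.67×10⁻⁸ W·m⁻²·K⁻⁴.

T ≈ 292 K

Steady state: internal power = radiated power, P = εσA T⁴.
Radiating area A = 4πr² = 4.831 m².
T⁴ = P/(εσA) = 1510/(0.76·5.67×10⁻⁸·4.831) = 7.254×10⁹ K⁴.
T = (7.254×10⁹)^(1/4).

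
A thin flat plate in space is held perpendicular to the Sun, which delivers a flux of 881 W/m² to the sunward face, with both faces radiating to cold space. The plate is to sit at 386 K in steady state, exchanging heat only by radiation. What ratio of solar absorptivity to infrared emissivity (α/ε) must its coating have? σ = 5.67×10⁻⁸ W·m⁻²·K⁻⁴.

Balance: αS·A = εσ·2A·T⁴ ⇒ α/ε = 2σT⁴/S.
α/ε = 2·5.67×10⁻⁸·(386)⁴/881 = 2·5.67×10⁻⁸·2.220×10¹⁰/881.

α/ε ≈ 2.86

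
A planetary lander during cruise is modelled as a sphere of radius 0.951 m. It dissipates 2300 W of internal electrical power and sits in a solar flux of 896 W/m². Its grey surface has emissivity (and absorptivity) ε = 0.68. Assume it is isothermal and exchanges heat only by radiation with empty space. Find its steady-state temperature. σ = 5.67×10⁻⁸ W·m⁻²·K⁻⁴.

T ≈ 310 K

At steady state, absorbed solar power + internal power = radiated power.
Absorbed: α·S·A_cross = 0.68·896·2.841 = 1731 W (cross-section πr²).
Total input = 1731 + 2300 = 4031 W.
Radiated: εσ·A_surf·T⁴ with A_surf = 4πr² = 11.37 m².
T⁴ = 4031/(0.68·5.67×10⁻⁸·11.37) = 9.199×10⁹ K⁴.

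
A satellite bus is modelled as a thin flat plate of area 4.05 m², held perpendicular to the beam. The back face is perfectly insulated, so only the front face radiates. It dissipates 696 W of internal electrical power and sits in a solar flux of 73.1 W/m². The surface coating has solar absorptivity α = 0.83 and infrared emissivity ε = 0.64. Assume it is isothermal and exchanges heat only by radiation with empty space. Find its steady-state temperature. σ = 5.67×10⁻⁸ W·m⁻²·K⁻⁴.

T ≈ 283 K

At steady state, absorbed solar power + internal power = radiated power.
Absorbed: α·S·A_cross = 0.83·73.1·4.050 = 245.7 W (cross-section A).
Total input = 245.7 + 696 = 941.7 W.
Radiated: εσ·A_surf·T⁴ with A_surf = A = 4.050 m².
T⁴ = 941.7/(0.64·5.67×10⁻⁸·4.050) = 6.408×10⁹ K⁴.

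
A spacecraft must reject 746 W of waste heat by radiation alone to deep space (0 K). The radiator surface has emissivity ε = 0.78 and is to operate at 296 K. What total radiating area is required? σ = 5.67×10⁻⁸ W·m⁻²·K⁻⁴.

A ≈ 2.20 m²

P = εσA T⁴ ⇒ A = P/(εσT⁴).
T⁴ = 7.677×10⁹ K⁴.
A = 746/(0.78 × 5.67×10⁻⁸ × 7.677×10⁹).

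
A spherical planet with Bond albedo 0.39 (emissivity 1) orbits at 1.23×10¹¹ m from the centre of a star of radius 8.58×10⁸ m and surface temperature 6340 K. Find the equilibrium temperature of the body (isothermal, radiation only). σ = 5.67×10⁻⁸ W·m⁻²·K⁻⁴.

T ≈ 331 K

The star's surface emits σT_*⁴; at distance d the flux is S = σT_*⁴(R_*/d)².
S = 5.67×10⁻⁸·(6340)⁴·(8.58×10⁸/1.23×10¹¹)² = 4458 W/m².
For an isothermal sphere T⁴ = (1−a)S/(4σ) = 1.199×10¹⁰ K⁴.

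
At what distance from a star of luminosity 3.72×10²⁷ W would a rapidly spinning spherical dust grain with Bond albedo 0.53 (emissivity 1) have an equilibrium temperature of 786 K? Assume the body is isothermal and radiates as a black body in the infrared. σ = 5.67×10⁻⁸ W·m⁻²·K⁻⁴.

d ≈ 4.01×10¹⁰ m

For an isothermal black-emitting sphere, (1−a)S·πr² = σ·4πr²·T⁴ ⇒ S = 4σT⁴/(1−a).
S = 4·5.67×10⁻⁸·(786)⁴/0.470 = 1.842×10⁵ W/m².
Flux falls as S = L/(4πd²), so d = √(L/(4πS)) = √(3.72×10²⁷/(4π·1.842×10⁵)).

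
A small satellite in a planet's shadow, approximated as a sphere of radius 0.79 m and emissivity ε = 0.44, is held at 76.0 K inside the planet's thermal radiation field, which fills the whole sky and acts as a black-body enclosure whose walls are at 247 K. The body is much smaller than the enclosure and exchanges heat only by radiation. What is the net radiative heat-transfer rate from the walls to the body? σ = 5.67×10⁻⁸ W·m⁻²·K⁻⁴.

P_net ≈ 722 W

For a small grey body in a large enclosure: P_net = εσA(T_body⁴ − T_wall⁴).
A = 4πr² = 7.843 m²; T_body⁴ − T_wall⁴ = 3.336×10⁷ − 3.722×10⁹ = -3.689×10⁹ K⁴.
|P_net| = 0.44·5.67×10⁻⁸·7.843·3.689×10⁹.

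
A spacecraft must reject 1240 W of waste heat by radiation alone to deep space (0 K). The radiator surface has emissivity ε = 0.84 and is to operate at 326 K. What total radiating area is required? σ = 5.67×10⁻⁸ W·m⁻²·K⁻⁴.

A ≈ 2.31 m²

P = εσA T⁴ ⇒ A = P/(εσT⁴).
T⁴ = 1.129×10¹⁰ K⁴.
A = 1240/(0.84 × 5.67×10⁻⁸ × 1.129×10¹⁰).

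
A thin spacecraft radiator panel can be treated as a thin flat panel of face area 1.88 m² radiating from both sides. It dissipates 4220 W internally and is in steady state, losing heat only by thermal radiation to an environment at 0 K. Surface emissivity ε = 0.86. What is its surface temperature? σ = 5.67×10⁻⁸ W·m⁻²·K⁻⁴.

Steady state: internal power = radiated power, P = εσA T⁴.
Radiating area A = 2·1.88 = 3.760 m².
T⁴ = P/(εσA) = 4220/(0.86·5.67×10⁻⁸·3.760) = 2.302×10¹⁰ K⁴.
T = (2.302×10¹⁰)^(1/4).

T ≈ 390 K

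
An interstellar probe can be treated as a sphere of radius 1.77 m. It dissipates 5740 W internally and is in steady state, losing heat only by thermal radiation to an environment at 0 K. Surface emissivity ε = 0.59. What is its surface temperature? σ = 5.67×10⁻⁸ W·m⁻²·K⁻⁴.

T ≈ 257 K

Steady state: internal power = radiated power, P = εσA T⁴.
Radiating area A = 4πr² = 39.37 m².
T⁴ = P/(εσA) = 5740/(0.59·5.67×10⁻⁸·39.37) = 4.358×10⁹ K⁴.
T = (4.358×10⁹)^(1/4).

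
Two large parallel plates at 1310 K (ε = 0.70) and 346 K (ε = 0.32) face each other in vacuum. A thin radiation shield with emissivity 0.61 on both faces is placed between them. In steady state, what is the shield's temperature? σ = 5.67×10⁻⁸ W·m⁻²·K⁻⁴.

T_s ≈ 1170 K

In steady state the net flux on the hot side equals that on the cold side.
σ(T₁⁴−T_s⁴)/D₁ = σ(T_s⁴−T₂⁴)/D₂, with D₁ = 1/ε₁+1/ε_s−1 = 2.068, D₂ = 1/ε_s+1/ε₂−1 = 3.764.
Solve for T_s⁴: T_s⁴ = (D₂·T₁⁴ + D₁·T₂⁴)/(D₁+D₂) = 1.906×10¹² K⁴.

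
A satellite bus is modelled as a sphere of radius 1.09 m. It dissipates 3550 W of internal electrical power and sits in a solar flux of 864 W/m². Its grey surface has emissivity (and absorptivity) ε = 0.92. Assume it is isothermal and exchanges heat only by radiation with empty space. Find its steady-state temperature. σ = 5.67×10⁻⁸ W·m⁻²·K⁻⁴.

T ≈ 302 K

At steady state, absorbed solar power + internal power = radiated power.
Absorbed: α·S·A_cross = 0.92·864·3.733 = 2967 W (cross-section πr²).
Total input = 2967 + 3550 = 6517 W.
Radiated: εσ·A_surf·T⁴ with A_surf = 4πr² = 14.93 m².
T⁴ = 6517/(0.92·5.67×10⁻⁸·14.93) = 8.368×10⁹ K⁴.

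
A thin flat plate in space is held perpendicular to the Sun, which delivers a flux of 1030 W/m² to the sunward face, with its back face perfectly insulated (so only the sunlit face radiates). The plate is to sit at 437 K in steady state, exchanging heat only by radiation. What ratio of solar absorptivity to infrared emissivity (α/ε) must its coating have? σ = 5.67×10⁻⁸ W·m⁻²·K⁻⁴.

α/ε ≈ 2.01

Balance: αS·A = εσ·1A·T⁴ ⇒ α/ε = σT⁴/S.
α/ε = 5.67×10⁻⁸·(437)⁴/1030 = 5.67×10⁻⁸·3.647×10¹⁰/1030.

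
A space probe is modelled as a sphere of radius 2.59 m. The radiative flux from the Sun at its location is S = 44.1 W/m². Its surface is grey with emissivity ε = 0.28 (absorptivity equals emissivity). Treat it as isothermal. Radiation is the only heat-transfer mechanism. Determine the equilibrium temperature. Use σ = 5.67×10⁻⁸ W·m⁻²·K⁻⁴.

T ≈ 118 K

At equilibrium, absorbed power = emitted power.
Absorbing cross-section = πr² = 21.07 m²; emitting surface = 4πr² = 84.30 m² (ratio 4).
εS·A_cross = εσ·A_surf·T⁴  ⇒  T⁴ = S/(4σ)   (ε cancels).
T⁴ = 44.1/(4·5.67×10⁻⁸) = 1.944×10⁸ K⁴.
T = (1.944×10⁸)^(1/4).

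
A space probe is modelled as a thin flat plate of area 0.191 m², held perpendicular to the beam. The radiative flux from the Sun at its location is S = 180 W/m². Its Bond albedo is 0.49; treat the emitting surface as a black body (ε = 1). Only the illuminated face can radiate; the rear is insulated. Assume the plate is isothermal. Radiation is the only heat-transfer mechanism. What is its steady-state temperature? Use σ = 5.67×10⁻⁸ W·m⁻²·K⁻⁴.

At equilibrium, absorbed power = emitted power.
Absorbing cross-section = A = 0.1910 m²; emitting surface = A = 0.1910 m² (ratio 1).
(1−a)S·A_cross = εσ·A_surf·T⁴  ⇒  T⁴ = (1−a)S/(1σ).
T⁴ = 0.510·180/(1·5.67×10⁻⁸) = 1.619×10⁹ K⁴.
T = (1.619×10⁹)^(1/4).

T ≈ 201 K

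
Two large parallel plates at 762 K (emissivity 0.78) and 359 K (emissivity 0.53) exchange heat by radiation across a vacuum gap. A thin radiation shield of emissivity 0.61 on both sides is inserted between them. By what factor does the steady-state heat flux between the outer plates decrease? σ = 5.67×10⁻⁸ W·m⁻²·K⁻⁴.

Without shield: q₀ = σΔ(T⁴)/(1/ε₁+1/ε₂−1) with denominator 2.169.
With shield the two gaps are in series; the resistances add: (1/ε₁+1/ε_s−1)+(1/ε_s+1/ε₂−1) = 1.921+2.526 = 4.448.
Heat-flux ratio q₀/q = 4.448/2.169.

factor ≈ 2.05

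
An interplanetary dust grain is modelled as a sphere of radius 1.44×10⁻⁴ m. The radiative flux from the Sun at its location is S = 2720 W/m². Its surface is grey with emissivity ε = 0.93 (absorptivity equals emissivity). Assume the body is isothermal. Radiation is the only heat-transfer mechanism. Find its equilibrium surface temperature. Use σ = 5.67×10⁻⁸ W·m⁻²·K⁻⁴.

T ≈ 331 K

At equilibrium, absorbed power = emitted power.
Absorbing cross-section = πr² = 6.514×10⁻⁸ m²; emitting surface = 4πr² = 2.606×10⁻⁷ m² (ratio 4).
εS·A_cross = εσ·A_surf·T⁴  ⇒  T⁴ = S/(4σ)   (ε cancels).
T⁴ = 2720/(4·5.67×10⁻⁸) = 1.199×10¹⁰ K⁴.
T = (1.199×10¹⁰)^(1/4).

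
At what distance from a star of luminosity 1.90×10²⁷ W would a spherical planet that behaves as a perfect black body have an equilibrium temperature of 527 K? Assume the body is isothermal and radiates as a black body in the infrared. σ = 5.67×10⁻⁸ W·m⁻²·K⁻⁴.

For an isothermal black-emitting sphere, (1−a)S·πr² = σ·4πr²·T⁴ ⇒ S = 4σT⁴/(1−a).
S = 4·5.67×10⁻⁸·(527)⁴/1.00 = 17490 W/m².
Flux falls as S = L/(4πd²), so d = √(L/(4πS)) = √(1.90×10²⁷/(4π·17490)).

d ≈ 9.30×10¹⁰ m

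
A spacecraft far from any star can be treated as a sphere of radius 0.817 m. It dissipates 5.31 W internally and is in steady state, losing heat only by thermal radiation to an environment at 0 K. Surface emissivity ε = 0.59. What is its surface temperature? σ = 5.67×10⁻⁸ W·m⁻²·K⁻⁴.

Steady state: internal power = radiated power, P = εσA T⁴.
Radiating area A = 4πr² = 8.388 m².
T⁴ = P/(εσA) = 5.31/(0.59·5.67×10⁻⁸·8.388) = 1.892×10⁷ K⁴.
T = (1.892×10⁷)^(1/4).

T ≈ 66.0 K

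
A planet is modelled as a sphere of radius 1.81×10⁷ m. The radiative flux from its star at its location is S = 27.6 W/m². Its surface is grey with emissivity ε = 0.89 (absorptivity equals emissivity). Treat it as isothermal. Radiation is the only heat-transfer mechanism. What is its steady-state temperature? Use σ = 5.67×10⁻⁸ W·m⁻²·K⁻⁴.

T ≈ 105 K

At equilibrium, absorbed power = emitted power.
Absorbing cross-section = πr² = 1.029×10¹⁵ m²; emitting surface = 4πr² = 4.117×10¹⁵ m² (ratio 4).
εS·A_cross = εσ·A_surf·T⁴  ⇒  T⁴ = S/(4σ)   (ε cancels).
T⁴ = 27.6/(4·5.67×10⁻⁸) = 1.217×10⁸ K⁴.
T = (1.217×10⁸)^(1/4).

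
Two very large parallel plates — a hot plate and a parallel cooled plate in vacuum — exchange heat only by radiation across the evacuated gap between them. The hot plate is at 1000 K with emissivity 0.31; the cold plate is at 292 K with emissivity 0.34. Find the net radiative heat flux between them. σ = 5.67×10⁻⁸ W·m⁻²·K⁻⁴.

For two infinite grey parallel plates, q = σ(T₁⁴ − T₂⁴)/(1/ε₁ + 1/ε₂ − 1).
T₁⁴ − T₂⁴ = 1.000×10¹² − 7.270×10⁹ = 9.927×10¹¹ K⁴.
1/ε₁ + 1/ε₂ − 1 = 3.226 + 2.941 − 1 = 5.167.
q = 5.67×10⁻⁸ × 9.927×10¹¹ / 5.167.

q ≈ 10900 W/m²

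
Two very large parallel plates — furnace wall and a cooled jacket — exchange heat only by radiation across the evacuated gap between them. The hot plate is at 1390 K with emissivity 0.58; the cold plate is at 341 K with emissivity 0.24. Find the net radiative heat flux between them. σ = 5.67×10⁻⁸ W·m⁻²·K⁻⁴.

q ≈ 43100 W/m²

For two infinite grey parallel plates, q = σ(T₁⁴ − T₂⁴)/(1/ε₁ + 1/ε₂ − 1).
T₁⁴ − T₂⁴ = 3.733×10¹² − 1.352×10¹⁰ = 3.719×10¹² K⁴.
1/ε₁ + 1/ε₂ − 1 = 1.724 + 4.167 − 1 = 4.891.
q = 5.67×10⁻⁸ × 3.719×10¹² / 4.891.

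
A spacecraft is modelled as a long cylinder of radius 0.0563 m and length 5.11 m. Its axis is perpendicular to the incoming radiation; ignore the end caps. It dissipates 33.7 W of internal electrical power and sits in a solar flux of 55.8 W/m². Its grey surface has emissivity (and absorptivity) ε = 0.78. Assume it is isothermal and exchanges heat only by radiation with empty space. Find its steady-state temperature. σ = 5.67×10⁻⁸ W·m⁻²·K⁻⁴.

T ≈ 165 K

At steady state, absorbed solar power + internal power = radiated power.
Absorbed: α·S·A_cross = 0.78·55.8·0.5754 = 25.04 W (cross-section 2rL).
Total input = 25.04 + 33.7 = 58.74 W.
Radiated: εσ·A_surf·T⁴ with A_surf = 2πrL = 1.808 m².
T⁴ = 58.74/(0.78·5.67×10⁻⁸·1.808) = 7.348×10⁸ K⁴.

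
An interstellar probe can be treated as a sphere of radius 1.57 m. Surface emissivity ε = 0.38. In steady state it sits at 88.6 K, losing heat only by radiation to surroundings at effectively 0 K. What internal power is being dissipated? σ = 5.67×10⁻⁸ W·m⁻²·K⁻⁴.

P ≈ 41.1 W

Steady state: P = εσA T⁴.
A = 4πr² = 30.97 m²; T⁴ = (88.6)⁴ = 6.162×10⁷ K⁴.
P = 0.38 × 5.67×10⁻⁸ × 30.97 × 6.162×10⁷.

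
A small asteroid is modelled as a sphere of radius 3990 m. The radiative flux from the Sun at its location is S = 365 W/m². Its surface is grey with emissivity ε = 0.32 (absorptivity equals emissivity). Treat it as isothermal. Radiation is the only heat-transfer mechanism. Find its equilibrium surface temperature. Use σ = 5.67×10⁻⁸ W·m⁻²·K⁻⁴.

At equilibrium, absorbed power = emitted power.
Absorbing cross-section = πr² = 5.001×10⁷ m²; emitting surface = 4πr² = 2.001×10⁸ m² (ratio 4).
εS·A_cross = εσ·A_surf·T⁴  ⇒  T⁴ = S/(4σ)   (ε cancels).
T⁴ = 365/(4·5.67×10⁻⁸) = 1.609×10⁹ K⁴.
T = (1.609×10⁹)^(1/4).

T ≈ 200 K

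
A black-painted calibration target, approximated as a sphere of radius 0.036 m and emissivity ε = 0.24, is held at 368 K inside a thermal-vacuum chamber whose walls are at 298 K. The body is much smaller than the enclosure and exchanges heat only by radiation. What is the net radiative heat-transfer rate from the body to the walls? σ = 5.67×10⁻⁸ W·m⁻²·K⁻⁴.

P_net ≈ 2.32 W

For a small grey body in a large enclosure: P_net = εσA(T_body⁴ − T_wall⁴).
A = 4πr² = 0.01629 m²; T_body⁴ − T_wall⁴ = 1.834×10¹⁰ − 7.886×10⁹ = 1.045×10¹⁰ K⁴.
|P_net| = 0.24·5.67×10⁻⁸·0.01629·1.045×10¹⁰.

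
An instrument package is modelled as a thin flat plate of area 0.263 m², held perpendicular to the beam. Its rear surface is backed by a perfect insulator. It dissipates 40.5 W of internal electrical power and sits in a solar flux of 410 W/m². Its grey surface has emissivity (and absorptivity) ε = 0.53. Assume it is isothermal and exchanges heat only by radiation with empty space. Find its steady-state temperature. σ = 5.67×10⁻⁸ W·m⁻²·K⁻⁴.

At steady state, absorbed solar power + internal power = radiated power.
Absorbed: α·S·A_cross = 0.53·410·0.2630 = 57.15 W (cross-section A).
Total input = 57.15 + 40.5 = 97.65 W.
Radiated: εσ·A_surf·T⁴ with A_surf = A = 0.2630 m².
T⁴ = 97.65/(0.53·5.67×10⁻⁸·0.2630) = 1.236×10¹⁰ K⁴.

T ≈ 333 K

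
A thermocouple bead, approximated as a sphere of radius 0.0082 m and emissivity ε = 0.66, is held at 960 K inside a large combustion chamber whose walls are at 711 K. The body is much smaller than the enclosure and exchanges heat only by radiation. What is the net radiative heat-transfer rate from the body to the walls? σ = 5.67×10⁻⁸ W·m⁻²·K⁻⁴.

P_net ≈ 18.8 W

For a small grey body in a large enclosure: P_net = εσA(T_body⁴ − T_wall⁴).
A = 4πr² = 8.450×10⁻⁴ m²; T_body⁴ − T_wall⁴ = 8.493×10¹¹ − 2.556×10¹¹ = 5.938×10¹¹ K⁴.
|P_net| = 0.66·5.67×10⁻⁸·8.450×10⁻⁴·5.938×10¹¹.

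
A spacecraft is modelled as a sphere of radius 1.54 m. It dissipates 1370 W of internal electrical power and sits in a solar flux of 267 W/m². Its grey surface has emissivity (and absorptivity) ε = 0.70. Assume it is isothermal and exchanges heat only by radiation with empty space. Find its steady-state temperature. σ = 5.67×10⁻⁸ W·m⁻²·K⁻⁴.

T ≈ 220 K

At steady state, absorbed solar power + internal power = radiated power.
Absorbed: α·S·A_cross = 0.70·267·7.451 = 1393 W (cross-section πr²).
Total input = 1393 + 1370 = 2763 W.
Radiated: εσ·A_surf·T⁴ with A_surf = 4πr² = 29.80 m².
T⁴ = 2763/(0.70·5.67×10⁻⁸·29.80) = 2.335×10⁹ K⁴.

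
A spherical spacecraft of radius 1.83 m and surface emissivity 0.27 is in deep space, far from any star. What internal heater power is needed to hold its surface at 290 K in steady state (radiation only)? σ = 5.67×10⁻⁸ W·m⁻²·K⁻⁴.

P = εσ·4πr²·T⁴.
4πr² = 42.08 m²; T⁴ = 7.073×10⁹ K⁴.
P = 0.27·5.67×10⁻⁸·42.08·7.073×10⁹.

P ≈ 4560 W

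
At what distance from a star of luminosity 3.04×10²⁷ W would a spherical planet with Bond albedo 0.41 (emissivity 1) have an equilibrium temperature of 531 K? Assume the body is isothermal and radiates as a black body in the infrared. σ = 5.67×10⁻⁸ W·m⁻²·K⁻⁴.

d ≈ 8.90×10¹⁰ m

For an isothermal black-emitting sphere, (1−a)S·πr² = σ·4πr²·T⁴ ⇒ S = 4σT⁴/(1−a).
S = 4·5.67×10⁻⁸·(531)⁴/0.590 = 30560 W/m².
Flux falls as S = L/(4πd²), so d = √(L/(4πS)) = √(3.04×10²⁷/(4π·30560)).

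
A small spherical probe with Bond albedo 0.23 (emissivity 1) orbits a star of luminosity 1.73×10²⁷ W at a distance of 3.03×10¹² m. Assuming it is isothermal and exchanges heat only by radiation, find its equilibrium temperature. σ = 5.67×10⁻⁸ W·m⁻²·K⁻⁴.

First find the stellar flux at distance d: S = L/(4πd²) = 1.73×10²⁷/(4π·(3.03×10¹²)²) = 15.00 W/m².
For an isothermal sphere, absorbed (1−a)S·πr² = emitted σ·4πr²·T⁴, so T⁴ = (1−a)S/(4σ).
T⁴ = 0.770·15.00/(4·5.67×10⁻⁸) = 5.091×10⁷ K⁴.

T ≈ 84.5 K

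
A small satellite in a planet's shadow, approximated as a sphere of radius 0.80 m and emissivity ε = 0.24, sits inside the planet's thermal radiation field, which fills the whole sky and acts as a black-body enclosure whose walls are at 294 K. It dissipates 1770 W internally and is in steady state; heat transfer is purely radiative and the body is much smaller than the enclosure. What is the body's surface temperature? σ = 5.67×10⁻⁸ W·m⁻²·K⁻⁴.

T ≈ 392 K

For a small grey body in a large enclosure, net radiated power = εσA(T⁴ − T_w⁴).
Steady state: P = εσA(T⁴ − T_w⁴) with A = 4πr² = 8.042 m².
T⁴ = P/(εσA) + T_w⁴ = 1770/(0.24·5.67×10⁻⁸·8.042) + (294)⁴
    = 1.617×10¹⁰ + 7.471×10⁹ = 2.364×10¹⁰ K⁴.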